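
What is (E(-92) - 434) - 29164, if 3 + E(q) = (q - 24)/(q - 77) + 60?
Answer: -4992313/169 ≈ -29540.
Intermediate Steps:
E(q) = 57 + (-24 + q)/(-77 + q) (E(q) = -3 + ((q - 24)/(q - 77) + 60) = -3 + ((-24 + q)/(-77 + q) + 60) = -3 + (60 + (-24 + q)/(-77 + q)) = 57 + (-24 + q)/(-77 + q))
(E(-92) - 434) - 29164 = ((-4413 + 58*(-92))/(-77 - 92) - 434) - 29164 = ((-4413 - 5336)/(-169) - 434) - 29164 = (-1/169*(-9749) - 434) - 29164 = (9749/169 - 434) - 29164 = -63597/169 - 29164 = -4992313/169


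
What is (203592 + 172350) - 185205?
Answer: 190737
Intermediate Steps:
(203592 + 172350) - 185205 = 375942 - 185205 = 190737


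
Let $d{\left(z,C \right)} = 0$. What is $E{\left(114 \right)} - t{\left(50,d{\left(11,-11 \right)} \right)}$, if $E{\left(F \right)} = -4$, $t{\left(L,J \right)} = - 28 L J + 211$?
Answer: $-215$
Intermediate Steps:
$t{\left(L,J \right)} = 211 - 28 J L$ ($t{\left(L,J \right)} = - 28 J L + 211 = 211 - 28 J L$)
$E{\left(114 \right)} - t{\left(50,d{\left(11,-11 \right)} \right)} = -4 - \left(211 - 0 \cdot 50\right) = -4 - \left(211 + 0\right) = -4 - 211 = -215$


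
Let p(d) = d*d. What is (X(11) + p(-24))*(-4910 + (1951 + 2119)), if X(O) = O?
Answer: -493080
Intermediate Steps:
p(d) = d²
(X(11) + p(-24))*(-4910 + (1951 + 2119)) = (11 + (-24)²)*(-4910 + (1951 + 2119)) = (11 + 576)*(-4910 + 4070) = 587*(-840) = -493080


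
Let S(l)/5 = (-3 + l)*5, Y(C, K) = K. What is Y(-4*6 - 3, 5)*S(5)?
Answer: 250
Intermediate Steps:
S(l) = -75 + 25*l (S(l) = 5*((-3 + l)*5) = 5*(-15 + 5*l) = -75 + 25*l)
Y(-4*6 - 3, 5)*S(5) = 5*(-75 + 25*5) = 5*(-75 + 125) = 5*50 = 250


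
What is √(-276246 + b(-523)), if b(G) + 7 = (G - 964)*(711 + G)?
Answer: I*√555809 ≈ 745.53*I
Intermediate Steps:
b(G) = -7 + (-964 + G)*(711 + G) (b(G) = -7 + (G - 964)*(711 + G) = -7 + (-964 + G)*(711 + G))
√(-276246 + b(-523)) = √(-276246 + (-685411 + (-523)² - 253*(-523))) = √(-276246 + (-685411 + 273529 + 132319)) = √(-276246 - 279563) = √(-555809) = I*√555809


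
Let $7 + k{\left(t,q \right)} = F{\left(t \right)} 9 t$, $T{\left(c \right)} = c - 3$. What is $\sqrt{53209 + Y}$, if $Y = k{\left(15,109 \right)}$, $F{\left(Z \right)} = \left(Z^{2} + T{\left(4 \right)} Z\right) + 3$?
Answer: $\sqrt{86007} \approx 293.27$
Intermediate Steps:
$T{\left(c \right)} = -3 + c$
$F{\left(Z \right)} = 3 + Z + Z^{2}$ ($F{\left(Z \right)} = \left(Z^{2} + \left(-3 + 4\right) Z\right) + 3 = \left(Z^{2} + 1 Z\right) + 3 = \left(Z^{2} + Z\right) + 3 = \left(Z + Z^{2}\right) + 3 = 3 + Z + Z^{2}$)
$k{\left(t,q \right)} = -7 + t \left(27 + 9 t + 9 t^{2}\right)$ ($k{\left(t,q \right)} = -7 + \left(3 + t + t^{2}\right) 9 t = -7 + \left(27 + 9 t + 9 t^{2}\right) t = -7 + t \left(27 + 9 t + 9 t^{2}\right)$)
$Y = 32798$ ($Y = -7 + 9 \cdot 15 \left(3 + 15 + 15^{2}\right) = -7 + 9 \cdot 15 \left(3 + 15 + 225\right) = -7 + 9 \cdot 15 \cdot 243 = -7 + 32805 = 32798$)
$\sqrt{53209 + Y} = \sqrt{53209 + 32798} = \sqrt{86007}$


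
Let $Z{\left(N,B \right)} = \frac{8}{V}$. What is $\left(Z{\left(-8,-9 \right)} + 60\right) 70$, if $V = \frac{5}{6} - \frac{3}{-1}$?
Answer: $\frac{99960}{23} \approx 4346.1$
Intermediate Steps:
$V = \frac{23}{6}$ ($V = 5 \cdot \frac{1}{6} - -3 = \frac{5}{6} + 3 = \frac{23}{6} \approx 3.8333$)
$Z{\left(N,B \right)} = \frac{48}{23}$ ($Z{\left(N,B \right)} = \frac{8}{\frac{23}{6}} = 8 \cdot \frac{6}{23} = \frac{48}{23}$)
$\left(Z{\left(-8,-9 \right)} + 60\right) 70 = \left(\frac{48}{23} + 60\right) 70 = \frac{1428}{23} \cdot 70 = \frac{99960}{23}$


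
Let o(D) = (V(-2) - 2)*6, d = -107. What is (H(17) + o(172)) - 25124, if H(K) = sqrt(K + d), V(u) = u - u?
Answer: -25136 + 3*I*sqrt(10) ≈ -25136.0 + 9.4868*I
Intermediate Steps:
V(u) = 0
H(K) = sqrt(-107 + K) (H(K) = sqrt(K - 107) = sqrt(-107 + K))
o(D) = -12 (o(D) = (0 - 2)*6 = -2*6 = -12)
(H(17) + o(172)) - 25124 = (sqrt(-107 + 17) - 12) - 25124 = (sqrt(-90) - 12) - 25124 = (3*I*sqrt(10) - 12) - 25124 = (-12 + 3*I*sqrt(10)) - 25124 = -25136 + 3*I*sqrt(10)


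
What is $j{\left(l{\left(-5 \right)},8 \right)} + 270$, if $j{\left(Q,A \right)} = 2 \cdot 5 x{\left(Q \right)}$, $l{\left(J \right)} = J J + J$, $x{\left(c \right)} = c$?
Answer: $470$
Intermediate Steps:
$l{\left(J \right)} = J + J^{2}$ ($l{\left(J \right)} = J^{2} + J = J + J^{2}$)
$j{\left(Q,A \right)} = 10 Q$ ($j{\left(Q,A \right)} = 2 \cdot 5 Q = 10 Q$)
$j{\left(l{\left(-5 \right)},8 \right)} + 270 = 10 \left(- 5 \left(1 - 5\right)\right) + 270 = 10 \left(\left(-5\right) \left(-4\right)\right) + 270 = 10 \cdot 20 + 270 = 200 + 270 = 470$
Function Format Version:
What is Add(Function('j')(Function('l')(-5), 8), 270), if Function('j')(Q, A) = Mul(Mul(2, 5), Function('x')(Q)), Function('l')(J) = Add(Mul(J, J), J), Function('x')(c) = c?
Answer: 470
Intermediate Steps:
Function('l')(J) = Add(J, Pow(J, 2)) (Function('l')(J) = Add(Pow(J, 2), J) = Add(J, Pow(J, 2)))
Function('j')(Q, A) = Mul(10, Q) (Function('j')(Q, A) = Mul(Mul(2, 5), Q) = Mul(10, Q))
Add(Function('j')(Function('l')(-5), 8), 270) = Add(Mul(10, Mul(-5, Add(1, -5))), 270) = Add(Mul(10, Mul(-5, -4)), 270) = Add(Mul(10, 20), 270) = Add(200, 270) = 470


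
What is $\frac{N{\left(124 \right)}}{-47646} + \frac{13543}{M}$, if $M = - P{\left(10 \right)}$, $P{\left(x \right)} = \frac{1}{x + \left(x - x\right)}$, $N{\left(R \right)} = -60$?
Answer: $- \frac{1075449620}{7941} \approx -1.3543 \cdot 10^{5}$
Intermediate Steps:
$P{\left(x \right)} = \frac{1}{x}$ ($P{\left(x \right)} = \frac{1}{x + 0} = \frac{1}{x}$)
$M = - \frac{1}{10} \approx -0.1$
$\frac{N{\left(124 \right)}}{-47646} + \frac{13543}{M} = - \frac{60}{-47646} + \frac{13543}{- \frac{1}{10}} = \left(-60\right) \left(- \frac{1}{47646}\right) + 13543 \left(-10\right) = \frac{10}{7941} - 135430 = - \frac{1075449620}{7941}$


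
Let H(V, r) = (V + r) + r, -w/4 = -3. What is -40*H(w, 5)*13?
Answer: -11440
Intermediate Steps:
w = 12 (w = -4*(-3) = 12)
H(V, r) = V + 2*r
-40*H(w, 5)*13 = -40*(12 + 2*5)*13 = -40*(12 + 10)*13 = -40*22*13 = -880*13 = -11440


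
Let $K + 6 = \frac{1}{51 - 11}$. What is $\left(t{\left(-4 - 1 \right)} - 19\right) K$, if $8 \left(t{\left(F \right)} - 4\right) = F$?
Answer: $\frac{5975}{64} \approx 93.359$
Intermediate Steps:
$t{\left(F \right)} = 4 + \frac{F}{8}$
$K = - \frac{239}{40}$ ($K = -6 + \frac{1}{51 - 11} = -6 + \frac{1}{40} = - \frac{239}{40} \approx -5.975$)
$\left(t{\left(-4 - 1 \right)} - 19\right) K = \left(\left(4 + \frac{-4 - 1}{8}\right) - 19\right) \left(- \frac{239}{40}\right) = \left(\left(4 + \frac{1}{8} \left(-5\right)\right) - 19\right) \left(- \frac{239}{40}\right) = \left(\left(4 - \frac{5}{8}\right) - 19\right) \left(- \frac{239}{40}\right) = \left(\frac{27}{8} - 19\right) \left(- \frac{239}{40}\right) = \left(- \frac{125}{8}\right) \left(- \frac{239}{40}\right) = \frac{5975}{64}$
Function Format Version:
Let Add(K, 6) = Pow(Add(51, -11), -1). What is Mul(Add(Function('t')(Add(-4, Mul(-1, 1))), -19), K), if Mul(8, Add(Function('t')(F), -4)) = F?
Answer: Rational(5975, 64) ≈ 93.359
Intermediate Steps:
Function('t')(F) = Add(4, Mul(Rational(1, 8), F))
K = Rational(-239, 40) (K = Add(-6, Pow(Add(51, -11), -1)) = Add(-6, Pow(40, -1)) = Add(-6, Rational(1, 40)) = Rational(-239, 40) ≈ -5.9750)
Mul(Add(Function('t')(Add(-4, Mul(-1, 1))), -19), K) = Mul(Add(Add(4, Mul(Rational(1, 8), Add(-4, Mul(-1, 1)))), -19), Rational(-239, 40)) = Mul(Add(Add(4, Mul(Rational(1, 8), Add(-4, -1))), -19), Rational(-239, 40)) = Mul(Add(Add(4, Mul(Rational(1, 8), -5)), -19), Rational(-239, 40)) = Mul(Add(Add(4, Rational(-5, 8)), -19), Rational(-239, 40)) = Mul(Add(Rational(27, 8), -19), Rational(-239, 40)) = Mul(Rational(-125, 8), Rational(-239, 40)) = Rational(5975, 64)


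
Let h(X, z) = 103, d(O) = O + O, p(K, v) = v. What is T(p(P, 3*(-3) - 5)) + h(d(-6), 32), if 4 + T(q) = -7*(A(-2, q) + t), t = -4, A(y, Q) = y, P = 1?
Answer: 141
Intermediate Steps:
d(O) = 2*O
T(q) = 38 (T(q) = -4 - 7*(-2 - 4) = -4 - 7*(-6) = -4 + 42 = 38)
T(p(P, 3*(-3) - 5)) + h(d(-6), 32) = 38 + 103 = 141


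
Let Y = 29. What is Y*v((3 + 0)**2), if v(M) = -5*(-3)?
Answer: 435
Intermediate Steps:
v(M) = 15
Y*v((3 + 0)**2) = 29*15 = 435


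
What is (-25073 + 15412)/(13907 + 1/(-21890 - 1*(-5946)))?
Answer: -154034984/221733207 ≈ -0.69469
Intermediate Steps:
(-25073 + 15412)/(13907 + 1/(-21890 - 1*(-5946))) = -9661/(13907 + 1/(-21890 + 5946)) = -9661/(13907 + 1/(-15944)) = -9661/(13907 - 1/15944) = -9661/221733207/15944 = -9661*15944/221733207 = -154034984/221733207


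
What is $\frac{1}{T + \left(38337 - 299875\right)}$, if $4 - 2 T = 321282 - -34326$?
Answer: $- \frac{1}{439340} \approx -2.2761 \cdot 10^{-6}$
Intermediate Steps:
$T = -177802$ ($T = 2 - \frac{321282 - -34326}{2} = 2 - \frac{321282 + 34326}{2} = 2 - 177804 = -177802$)
$\frac{1}{T + \left(38337 - 299875\right)} = \frac{1}{-177802 + \left(38337 - 299875\right)} = \frac{1}{-177802 - 261538} = \frac{1}{-439340} = - \frac{1}{439340}$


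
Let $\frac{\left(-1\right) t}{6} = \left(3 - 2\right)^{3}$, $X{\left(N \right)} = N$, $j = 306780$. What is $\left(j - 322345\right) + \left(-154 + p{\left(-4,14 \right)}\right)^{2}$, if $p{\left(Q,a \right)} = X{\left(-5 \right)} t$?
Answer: $-189$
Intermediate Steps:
$t = -6$ ($t = - 6 \left(3 - 2\right)^{3} = - 6 \cdot 1^{3} = \left(-6\right) 1 = -6$)
$p{\left(Q,a \right)} = 30$ ($p{\left(Q,a \right)} = \left(-5\right) \left(-6\right) = 30$)
$\left(j - 322345\right) + \left(-154 + p{\left(-4,14 \right)}\right)^{2} = \left(306780 - 322345\right) + \left(-154 + 30\right)^{2} = -15565 + \left(-124\right)^{2} = -15565 + 15376 = -189$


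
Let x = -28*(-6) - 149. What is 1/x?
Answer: 1/19 ≈ 0.052632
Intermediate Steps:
x = 19 (x = 168 - 149 = 19)
1/x = 1/19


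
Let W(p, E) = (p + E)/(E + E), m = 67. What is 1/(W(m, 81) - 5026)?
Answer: -81/407032 ≈ -0.00019900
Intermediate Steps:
W(p, E) = (E + p)/(2*E) (W(p, E) = (E + p)/((2*E)) = (E + p)*(1/(2*E)) = (E + p)/(2*E))
1/(W(m, 81) - 5026) = 1/((½)*(81 + 67)/81 - 5026) = 1/((½)*(1/81)*148 - 5026) = 1/(74/81 - 5026) = 1/(-407032/81) = -81/407032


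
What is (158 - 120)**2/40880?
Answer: 361/10220 ≈ 0.035323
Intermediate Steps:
(158 - 120)**2/40880 = 38**2*(1/40880) = 1444*(1/40880) = 361/10220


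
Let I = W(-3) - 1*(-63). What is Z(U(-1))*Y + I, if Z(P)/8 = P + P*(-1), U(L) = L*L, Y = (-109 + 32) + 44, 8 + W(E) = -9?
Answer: 46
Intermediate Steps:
W(E) = -17 (W(E) = -8 - 9 = -17)
Y = -33 (Y = -77 + 44 = -33)
I = 46 (I = -17 - 1*(-63) = -17 + 63 = 46)
U(L) = L**2
Z(P) = 0 (Z(P) = 8*(P + P*(-1)) = 8*(P - P) = 8*0 = 0)
Z(U(-1))*Y + I = 0*(-33) + 46 = 0 + 46 = 46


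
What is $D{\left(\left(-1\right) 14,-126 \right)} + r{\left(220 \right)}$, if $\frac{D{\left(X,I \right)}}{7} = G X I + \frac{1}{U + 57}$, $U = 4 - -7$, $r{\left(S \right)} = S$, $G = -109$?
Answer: $- \frac{91508409}{68} \approx -1.3457 \cdot 10^{6}$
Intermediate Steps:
$U = 11$ ($U = 4 + 7 = 11$)
$D{\left(X,I \right)} = \frac{7}{68} - 763 I X$ ($D{\left(X,I \right)} = 7 \left(- 109 X I + \frac{1}{11 + 57}\right) = 7 \left(- 109 I X + \frac{1}{68}\right) = 7 \left(\frac{1}{68} - 109 I X\right) = \frac{7}{68} - 763 I X$)
$D{\left(\left(-1\right) 14,-126 \right)} + r{\left(220 \right)} = \left(\frac{7}{68} - - 96138 \left(\left(-1\right) 14\right)\right) + 220 = \left(\frac{7}{68} - \left(-96138\right) \left(-14\right)\right) + 220 = \left(\frac{7}{68} - 1345932\right) + 220 = - \frac{91523369}{68} + 220 = - \frac{91508409}{68}$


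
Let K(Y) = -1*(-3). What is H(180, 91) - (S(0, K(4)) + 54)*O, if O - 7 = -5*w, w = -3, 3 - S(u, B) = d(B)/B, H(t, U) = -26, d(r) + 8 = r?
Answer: -3950/3 ≈ -1316.7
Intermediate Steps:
d(r) = -8 + r
K(Y) = 3
S(u, B) = 3 - (-8 + B)/B
O = 22 (O = 7 - 5*(-3) = 7 + 15 = 22)
H(180, 91) - (S(0, K(4)) + 54)*O = -26 - ((2 + 8/3) + 54)*22 = -26 - (14/3 + 54)*22 = -26 - 176*22/3 = -26 - 1*3872/3 = -26 - 3872/3 = -3950/3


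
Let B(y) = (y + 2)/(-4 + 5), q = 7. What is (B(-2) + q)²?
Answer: 49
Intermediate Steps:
B(y) = 2 + y (B(y) = (2 + y)/1 = (2 + y)*1 = 2 + y)
(B(-2) + q)² = ((2 - 2) + 7)² = (0 + 7)² = 7² = 49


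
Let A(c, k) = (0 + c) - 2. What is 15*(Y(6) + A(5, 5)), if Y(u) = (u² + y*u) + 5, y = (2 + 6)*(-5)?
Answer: -2940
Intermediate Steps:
y = -40 (y = 8*(-5) = -40)
A(c, k) = -2 + c (A(c, k) = c - 2 = -2 + c)
Y(u) = 5 + u² - 40*u (Y(u) = (u² - 40*u) + 5 = 5 + u² - 40*u)
15*(Y(6) + A(5, 5)) = 15*((5 + 6² - 40*6) + (-2 + 5)) = 15*((5 + 36 - 240) + 3) = 15*(-199 + 3) = 15*(-196) = -2940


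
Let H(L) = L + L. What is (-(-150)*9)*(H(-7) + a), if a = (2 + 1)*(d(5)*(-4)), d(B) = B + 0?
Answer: -99900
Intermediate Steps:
H(L) = 2*L
d(B) = B
a = -60 (a = (2 + 1)*(5*(-4)) = 3*(-20) = -60)
(-(-150)*9)*(H(-7) + a) = (-(-150)*9)*(2*(-7) - 60) = (-75*(-18))*(-14 - 60) = 1350*(-74) = -99900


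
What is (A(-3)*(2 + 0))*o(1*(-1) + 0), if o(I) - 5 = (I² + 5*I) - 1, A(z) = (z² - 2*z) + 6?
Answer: 0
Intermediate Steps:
A(z) = 6 + z² - 2*z
o(I) = 4 + I² + 5*I (o(I) = 5 + ((I² + 5*I) - 1) = 5 + (-1 + I² + 5*I) = 4 + I² + 5*I)
(A(-3)*(2 + 0))*o(1*(-1) + 0) = ((6 + (-3)² - 2*(-3))*(2 + 0))*(4 + (1*(-1) + 0)² + 5*(1*(-1) + 0)) = ((6 + 9 + 6)*2)*(4 + (-1 + 0)² + 5*(-1 + 0)) = (21*2)*(4 + (-1)² + 5*(-1)) = 42*(4 + 1 - 5) = 42*0 = 0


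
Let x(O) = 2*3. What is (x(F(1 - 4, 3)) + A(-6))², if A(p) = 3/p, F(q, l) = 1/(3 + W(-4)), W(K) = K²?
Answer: 121/4 ≈ 30.250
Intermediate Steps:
F(q, l) = 1/19 (F(q, l) = 1/(3 + (-4)²) = 1/(3 + 16) = 1/19)
x(O) = 6
(x(F(1 - 4, 3)) + A(-6))² = (6 + 3/(-6))² = (6 + 3*(-⅙))² = (6 - ½)² = (11/2)² = 121/4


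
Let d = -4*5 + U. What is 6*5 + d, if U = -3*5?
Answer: -5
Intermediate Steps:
U = -15
d = -35 (d = -4*5 - 15 = -20 - 15 = -35)
6*5 + d = 6*5 - 35 = 30 - 35 = -5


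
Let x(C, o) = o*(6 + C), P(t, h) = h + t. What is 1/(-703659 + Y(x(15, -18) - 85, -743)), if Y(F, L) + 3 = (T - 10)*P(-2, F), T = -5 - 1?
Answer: -1/696222 ≈ -1.4363e-6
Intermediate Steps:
T = -6
Y(F, L) = 29 - 16*F (Y(F, L) = -3 + (-6 - 10)*(F - 2) = -3 - 16*(-2 + F) = -3 + (32 - 16*F) = 29 - 16*F)
1/(-703659 + Y(x(15, -18) - 85, -743)) = 1/(-703659 + (29 - 16*(-18*(6 + 15) - 85))) = 1/(-703659 + (29 - 16*(-18*21 - 85))) = 1/(-703659 + (29 - 16*(-378 - 85))) = 1/(-703659 + (29 - 16*(-463))) = 1/(-703659 + (29 + 7408)) = 1/(-703659 + 7437) = 1/(-696222) = -1/696222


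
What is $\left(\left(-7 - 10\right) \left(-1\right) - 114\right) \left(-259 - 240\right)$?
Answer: $48403$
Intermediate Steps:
$\left(\left(-7 - 10\right) \left(-1\right) - 114\right) \left(-259 - 240\right) = \left(\left(-17\right) \left(-1\right) + \left(-180 + 66\right)\right) \left(-499\right) = \left(17 - 114\right) \left(-499\right) = \left(-97\right) \left(-499\right) = 48403$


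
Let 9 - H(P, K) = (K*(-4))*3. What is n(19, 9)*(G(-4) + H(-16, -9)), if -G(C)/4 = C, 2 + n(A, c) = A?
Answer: -1411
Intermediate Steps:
n(A, c) = -2 + A
G(C) = -4*C
H(P, K) = 9 + 12*K (H(P, K) = 9 - K*(-4)*3 = 9 - (-4*K)*3 = 9 - (-12)*K = 9 + 12*K)
n(19, 9)*(G(-4) + H(-16, -9)) = (-2 + 19)*(-4*(-4) + (9 + 12*(-9))) = 17*(16 + (9 - 108)) = 17*(16 - 99) = 17*(-83) = -1411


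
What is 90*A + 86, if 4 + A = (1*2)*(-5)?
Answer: -1174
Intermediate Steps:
A = -14 (A = -4 + (1*2)*(-5) = -4 + 2*(-5) = -4 - 10 = -14)
90*A + 86 = 90*(-14) + 86 = -1260 + 86 = -1174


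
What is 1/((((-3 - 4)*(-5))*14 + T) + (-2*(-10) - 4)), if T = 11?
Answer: 1/517 ≈ 0.0019342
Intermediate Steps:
1/((((-3 - 4)*(-5))*14 + T) + (-2*(-10) - 4)) = 1/((((-3 - 4)*(-5))*14 + 11) + (-2*(-10) - 4)) = 1/((-7*(-5)*14 + 11) + (20 - 4)) = 1/((35*14 + 11) + 16) = 1/((490 + 11) + 16) = 1/(501 + 16) = 1/517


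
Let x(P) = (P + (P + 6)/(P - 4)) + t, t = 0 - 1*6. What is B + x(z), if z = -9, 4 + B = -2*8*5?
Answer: -1284/13 ≈ -98.769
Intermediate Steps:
B = -84 (B = -4 - 2*8*5 = -4 - 16*5 = -4 - 80 = -84)
t = -6 (t = 0 - 6 = -6)
x(P) = -6 + P + (6 + P)/(-4 + P) (x(P) = (P + (P + 6)/(P - 4)) - 6 = (P + (6 + P)/(-4 + P)) - 6 = -6 + P + (6 + P)/(-4 + P))
B + x(z) = -84 + (30 + (-9)² - 9*(-9))/(-4 - 9) = -84 + (30 + 81 + 81)/(-13) = -84 - 1/13*192 = -84 - 192/13 = -1284/13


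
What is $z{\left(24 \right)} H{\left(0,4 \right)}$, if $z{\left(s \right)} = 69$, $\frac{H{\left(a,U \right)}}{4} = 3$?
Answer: $828$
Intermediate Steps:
$H{\left(a,U \right)} = 12$ ($H{\left(a,U \right)} = 4 \cdot 3 = 12$)
$z{\left(24 \right)} H{\left(0,4 \right)} = 69 \cdot 12 = 828$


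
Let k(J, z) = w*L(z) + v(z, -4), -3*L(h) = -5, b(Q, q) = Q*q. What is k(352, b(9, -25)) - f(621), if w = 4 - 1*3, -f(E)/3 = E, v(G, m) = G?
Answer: 4919/3 ≈ 1639.7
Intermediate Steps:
L(h) = 5/3 (L(h) = -⅓*(-5) = 5/3)
f(E) = -3*E
w = 1 (w = 4 - 3 = 1)
k(J, z) = 5/3 + z (k(J, z) = 1*(5/3) + z = 5/3 + z)
k(352, b(9, -25)) - f(621) = (5/3 + 9*(-25)) - (-3)*621 = (5/3 - 225) - 1*(-1863) = -670/3 + 1863 = 4919/3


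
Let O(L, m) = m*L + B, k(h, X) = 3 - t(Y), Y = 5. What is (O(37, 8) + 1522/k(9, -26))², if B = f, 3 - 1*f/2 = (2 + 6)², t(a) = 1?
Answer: 874225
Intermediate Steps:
f = -122 (f = 6 - 2*(2 + 6)² = 6 - 2*8² = 6 - 2*64 = 6 - 128 = -122)
B = -122
k(h, X) = 2 (k(h, X) = 3 - 1*1 = 3 - 1 = 2)
O(L, m) = -122 + L*m (O(L, m) = m*L - 122 = L*m - 122 = -122 + L*m)
(O(37, 8) + 1522/k(9, -26))² = ((-122 + 37*8) + 1522/2)² = ((-122 + 296) + 1522*(½))² = (174 + 761)² = 935² = 874225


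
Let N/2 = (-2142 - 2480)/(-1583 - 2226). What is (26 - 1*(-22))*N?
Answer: 443712/3809 ≈ 116.49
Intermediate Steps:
N = 9244/3809 (N = 2*((-2142 - 2480)/(-1583 - 2226)) = 2*(-4622/(-3809)) = 2*(-4622*(-1/3809)) = 2*(4622/3809) = 9244/3809 ≈ 2.4269)
(26 - 1*(-22))*N = (26 - 1*(-22))*(9244/3809) = (26 + 22)*(9244/3809) = 48*(9244/3809) = 443712/3809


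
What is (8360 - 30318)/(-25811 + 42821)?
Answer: -10979/8505 ≈ -1.2909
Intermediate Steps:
(8360 - 30318)/(-25811 + 42821) = -21958/17010 = -21958*1/17010 = -10979/8505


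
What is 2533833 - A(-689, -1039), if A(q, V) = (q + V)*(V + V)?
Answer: -1056951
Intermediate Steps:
A(q, V) = 2*V*(V + q) (A(q, V) = (V + q)*(2*V) = 2*V*(V + q))
2533833 - A(-689, -1039) = 2533833 - 2*(-1039)*(-1039 - 689) = 2533833 - 2*(-1039)*(-1728) = 2533833 - 1*3590784 = 2533833 - 3590784 = -1056951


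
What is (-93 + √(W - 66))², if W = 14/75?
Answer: 643739/75 - 124*I*√3702/5 ≈ 8583.2 - 1508.9*I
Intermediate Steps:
W = 14/75 (W = 14*(1/75) = 14/75 ≈ 0.18667)
(-93 + √(W - 66))² = (-93 + √(14/75 - 66))² = (-93 + √(-4936/75))² = (-93 + 2*I*√3702/15)²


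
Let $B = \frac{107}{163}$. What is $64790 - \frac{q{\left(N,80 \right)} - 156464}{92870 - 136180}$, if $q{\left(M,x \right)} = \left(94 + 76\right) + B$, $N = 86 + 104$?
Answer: $\frac{91472294577}{1411906} \approx 64786.0$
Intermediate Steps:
$B = \frac{107}{163}$ ($B = 107 \cdot \frac{1}{163} = \frac{107}{163} \approx 0.65644$)
$N = 190$
$q{\left(M,x \right)} = \frac{27817}{163}$ ($q{\left(M,x \right)} = \left(94 + 76\right) + \frac{107}{163} = 170 + \frac{107}{163} = \frac{27817}{163}$)
$64790 - \frac{q{\left(N,80 \right)} - 156464}{92870 - 136180} = 64790 - \frac{\frac{27817}{163} - 156464}{92870 - 136180} = 64790 - - \frac{25475815}{163 \left(-43310\right)} = 64790 - \left(- \frac{25475815}{163}\right) \left(- \frac{1}{43310}\right) = 64790 - \frac{5095163}{1411906} = \frac{91472294577}{1411906}$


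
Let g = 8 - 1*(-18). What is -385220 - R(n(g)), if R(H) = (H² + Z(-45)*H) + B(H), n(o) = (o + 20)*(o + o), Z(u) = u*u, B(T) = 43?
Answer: -10950727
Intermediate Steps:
Z(u) = u²
g = 26 (g = 8 + 18 = 26)
n(o) = 2*o*(20 + o) (n(o) = (20 + o)*(2*o) = 2*o*(20 + o))
R(H) = 43 + H² + 2025*H (R(H) = (H² + (-45)²*H) + 43 = (H² + 2025*H) + 43 = 43 + H² + 2025*H)
-385220 - R(n(g)) = -385220 - (43 + (2*26*(20 + 26))² + 2025*(2*26*(20 + 26))) = -385220 - (43 + (2*26*46)² + 2025*(2*26*46)) = -385220 - (43 + 2392² + 2025*2392) = -385220 - (43 + 5721664 + 4843800) = -385220 - 1*10565507 = -385220 - 10565507 = -10950727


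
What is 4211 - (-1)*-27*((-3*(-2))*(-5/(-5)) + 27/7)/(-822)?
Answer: 8077319/1918 ≈ 4211.3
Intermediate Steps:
4211 - (-1)*-27*((-3*(-2))*(-5/(-5)) + 27/7)/(-822) = 4211 - (-1)*-27*(6*(-5*(-1/5)) + 27*(1/7))*(-1/822) = 4211 - (-1)*-27*(6*1 + 27/7)*(-1/822) = 4211 - (-1)*-27*(6 + 27/7)*(-1/822) = 4211 - (-1)*-27*69/7*(-1/822) = 4211 - (-1)*(-1863/7*(-1/822)) = 4211 - (-1)*621/1918 = 4211 - 1*(-621/1918) = 4211 + 621/1918 = 8077319/1918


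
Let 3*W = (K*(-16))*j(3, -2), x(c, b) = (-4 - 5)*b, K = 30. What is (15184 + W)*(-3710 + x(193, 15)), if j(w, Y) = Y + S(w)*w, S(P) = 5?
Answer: -50384880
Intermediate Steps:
j(w, Y) = Y + 5*w
x(c, b) = -9*b
W = -2080 (W = ((30*(-16))*(-2 + 5*3))/3 = (-480*(-2 + 15))/3 = (-480*13)/3 = (⅓)*(-6240) = -2080)
(15184 + W)*(-3710 + x(193, 15)) = (15184 - 2080)*(-3710 - 9*15) = 13104*(-3710 - 135) = 13104*(-3845) = -50384880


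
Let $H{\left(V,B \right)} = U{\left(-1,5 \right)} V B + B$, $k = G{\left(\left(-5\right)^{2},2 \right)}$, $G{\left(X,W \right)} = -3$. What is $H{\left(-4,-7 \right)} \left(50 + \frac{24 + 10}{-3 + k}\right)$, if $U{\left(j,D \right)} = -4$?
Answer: $- \frac{15827}{3} \approx -5275.7$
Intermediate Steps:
$k = -3$
$H{\left(V,B \right)} = B - 4 B V$ ($H{\left(V,B \right)} = - 4 V B + B = - 4 B V + B = B - 4 B V$)
$H{\left(-4,-7 \right)} \left(50 + \frac{24 + 10}{-3 + k}\right) = - 7 \left(1 - -16\right) \left(50 + \frac{24 + 10}{-3 - 3}\right) = - 7 \left(1 + 16\right) \left(50 + \frac{34}{-6}\right) = \left(-7\right) 17 \left(50 + 34 \left(- \frac{1}{6}\right)\right) = - 119 \left(50 - \frac{17}{3}\right) = \left(-119\right) \frac{133}{3} = - \frac{15827}{3}$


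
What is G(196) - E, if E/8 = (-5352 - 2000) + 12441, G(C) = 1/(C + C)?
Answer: -15959103/392 ≈ -40712.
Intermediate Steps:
G(C) = 1/(2*C)
E = 40712 (E = 8*((-5352 - 2000) + 12441) = 8*(-7352 + 12441) = 8*5089 = 40712)
G(196) - E = (1/2)/196 - 1*40712 = (1/2)*(1/196) - 40712 = 1/392 - 40712 = -15959103/392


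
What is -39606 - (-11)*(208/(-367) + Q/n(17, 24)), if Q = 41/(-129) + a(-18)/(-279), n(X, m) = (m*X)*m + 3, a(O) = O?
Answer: -569444301615931/14375465235 ≈ -39612.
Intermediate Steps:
n(X, m) = 3 + X*m**2 (n(X, m) = (X*m)*m + 3 = X*m**2 + 3 = 3 + X*m**2)
Q = -1013/3999 (Q = 41/(-129) - 18/(-279) = 41*(-1/129) - 18*(-1/279) = -41/129 + 2/31 = -1013/3999 ≈ -0.25331)
-39606 - (-11)*(208/(-367) + Q/n(17, 24)) = -39606 - (-11)*(208/(-367) - 1013/(3999*(3 + 17*24**2))) = -39606 - (-11)*(208*(-1/367) - 1013/(3999*(3 + 17*576))) = -39606 - (-11)*(-208/367 - 1013/(3999*(3 + 9792))) = -39606 - (-11)*(-208/367 - 1013/3999/9795) = -39606 - (-11)*(-208/367 - 1013/3999*1/9795) = -39606 - (-11)*(-208/367 - 1013/39170205) = -39606 - (-11)*(-8147774411)/14375465235 = -39606 - 1*89625518521/14375465235 = -39606 - 89625518521/14375465235 = -569444301615931/14375465235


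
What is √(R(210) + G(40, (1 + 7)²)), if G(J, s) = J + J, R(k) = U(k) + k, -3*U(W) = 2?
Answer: 2*√651/3 ≈ 17.010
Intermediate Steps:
U(W) = -⅔ (U(W) = -⅓*2 = -⅔)
R(k) = -⅔ + k
G(J, s) = 2*J
√(R(210) + G(40, (1 + 7)²)) = √((-⅔ + 210) + 2*40) = √(628/3 + 80) = √(868/3) = 2*√651/3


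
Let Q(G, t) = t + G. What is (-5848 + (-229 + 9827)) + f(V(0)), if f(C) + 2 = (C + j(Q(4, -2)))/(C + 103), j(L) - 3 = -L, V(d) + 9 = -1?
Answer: 116185/31 ≈ 3747.9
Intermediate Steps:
Q(G, t) = G + t
V(d) = -10 (V(d) = -9 - 1 = -10)
j(L) = 3 - L
f(C) = -2 + (1 + C)/(103 + C) (f(C) = -2 + (C + (3 - (4 - 2)))/(C + 103) = -2 + (C + (3 - 1*2))/(103 + C) = -2 + (C + (3 - 2))/(103 + C) = -2 + (C + 1)/(103 + C) = -2 + (1 + C)/(103 + C))
(-5848 + (-229 + 9827)) + f(V(0)) = (-5848 + (-229 + 9827)) + (-205 - 1*(-10))/(103 - 10) = (-5848 + 9598) + (-205 + 10)/93 = 3750 + (1/93)*(-195) = 3750 - 65/31 = 116185/31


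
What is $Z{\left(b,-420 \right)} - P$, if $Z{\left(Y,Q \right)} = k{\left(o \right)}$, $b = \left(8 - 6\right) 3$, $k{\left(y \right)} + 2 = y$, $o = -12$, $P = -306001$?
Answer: $305987$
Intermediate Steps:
$k{\left(y \right)} = -2 + y$
$b = 6$ ($b = 2 \cdot 3 = 6$)
$Z{\left(Y,Q \right)} = -14$ ($Z{\left(Y,Q \right)} = -2 - 12 = -14$)
$Z{\left(b,-420 \right)} - P = -14 - -306001 = -14 + 306001 = 305987$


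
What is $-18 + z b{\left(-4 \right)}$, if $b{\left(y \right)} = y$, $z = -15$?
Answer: $42$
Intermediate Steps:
$-18 + z b{\left(-4 \right)} = -18 - -60 = -18 + 60 = 42$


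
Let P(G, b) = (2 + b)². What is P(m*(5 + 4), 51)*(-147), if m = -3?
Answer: -412923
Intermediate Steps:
P(m*(5 + 4), 51)*(-147) = (2 + 51)²*(-147) = 53²*(-147) = 2809*(-147) = -412923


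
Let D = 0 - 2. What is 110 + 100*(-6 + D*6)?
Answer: -1690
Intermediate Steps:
D = -2
110 + 100*(-6 + D*6) = 110 + 100*(-6 - 2*6) = 110 + 100*(-6 - 12) = 110 + 100*(-18) = 110 - 1800 = -1690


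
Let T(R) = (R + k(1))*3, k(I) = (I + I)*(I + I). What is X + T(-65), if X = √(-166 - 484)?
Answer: -183 + 5*I*√26 ≈ -183.0 + 25.495*I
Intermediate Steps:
k(I) = 4*I² (k(I) = (2*I)*(2*I) = 4*I²)
X = 5*I*√26 (X = √(-650) = 5*I*√26 ≈ 25.495*I)
T(R) = 12 + 3*R (T(R) = (R + 4*1²)*3 = (R + 4*1)*3 = (R + 4)*3 = (4 + R)*3 = 12 + 3*R)
X + T(-65) = 5*I*√26 + (12 + 3*(-65)) = 5*I*√26 + (12 - 195) = 5*I*√26 - 183 = -183 + 5*I*√26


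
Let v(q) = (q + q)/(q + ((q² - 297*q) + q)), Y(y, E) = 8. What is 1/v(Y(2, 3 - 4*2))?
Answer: -287/2 ≈ -143.50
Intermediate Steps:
v(q) = 2*q/(q² - 295*q) (v(q) = (2*q)/(q + (q² - 296*q)) = (2*q)/(q² - 295*q) = 2*q/(q² - 295*q))
1/v(Y(2, 3 - 4*2)) = 1/(2/(-295 + 8)) = 1/(2/(-287)) = 1/(2*(-1/287)) = 1/(-2/287) = -287/2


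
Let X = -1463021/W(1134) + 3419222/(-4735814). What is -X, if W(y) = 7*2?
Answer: 494903085943/4735814 ≈ 1.0450e+5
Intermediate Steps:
W(y) = 14
X = -494903085943/4735814 (X = -1463021/14 + 3419222/(-4735814) = -1463021*1/14 + 3419222*(-1/4735814) = -209003/2 - 1709611/2367907 = -494903085943/4735814 ≈ -1.0450e+5)
-X = -1*(-494903085943/4735814) = 494903085943/4735814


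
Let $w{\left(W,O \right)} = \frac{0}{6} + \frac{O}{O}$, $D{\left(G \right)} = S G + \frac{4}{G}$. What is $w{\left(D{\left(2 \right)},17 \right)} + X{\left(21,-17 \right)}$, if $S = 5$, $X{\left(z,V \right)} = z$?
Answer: $22$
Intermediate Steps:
$D{\left(G \right)} = \frac{4}{G} + 5 G$ ($D{\left(G \right)} = 5 G + \frac{4}{G} = \frac{4}{G} + 5 G$)
$w{\left(W,O \right)} = 1$ ($w{\left(W,O \right)} = 0 \cdot \frac{1}{6} + 1 = 0 + 1 = 1$)
$w{\left(D{\left(2 \right)},17 \right)} + X{\left(21,-17 \right)} = 1 + 21 = 22$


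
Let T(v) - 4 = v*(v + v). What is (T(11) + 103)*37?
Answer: 12913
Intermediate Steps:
T(v) = 4 + 2*v**2 (T(v) = 4 + v*(v + v) = 4 + v*(2*v) = 4 + 2*v**2)
(T(11) + 103)*37 = ((4 + 2*11**2) + 103)*37 = ((4 + 2*121) + 103)*37 = ((4 + 242) + 103)*37 = (246 + 103)*37 = 349*37 = 12913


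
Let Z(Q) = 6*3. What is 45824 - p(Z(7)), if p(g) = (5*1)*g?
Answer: 45734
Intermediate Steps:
Z(Q) = 18
p(g) = 5*g
45824 - p(Z(7)) = 45824 - 5*18 = 45824 - 1*90 = 45824 - 90 = 45734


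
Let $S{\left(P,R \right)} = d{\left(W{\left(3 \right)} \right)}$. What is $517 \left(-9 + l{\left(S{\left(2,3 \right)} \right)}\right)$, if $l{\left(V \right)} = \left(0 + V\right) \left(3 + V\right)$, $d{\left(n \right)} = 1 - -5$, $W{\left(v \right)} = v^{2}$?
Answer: $23265$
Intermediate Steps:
$d{\left(n \right)} = 6$ ($d{\left(n \right)} = 1 + 5 = 6$)
$S{\left(P,R \right)} = 6$
$l{\left(V \right)} = V \left(3 + V\right)$
$517 \left(-9 + l{\left(S{\left(2,3 \right)} \right)}\right) = 517 \left(-9 + 6 \left(3 + 6\right)\right) = 517 \left(-9 + 6 \cdot 9\right) = 517 \left(-9 + 54\right) = 517 \cdot 45 = 23265$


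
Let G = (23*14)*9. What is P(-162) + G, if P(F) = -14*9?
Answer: 2772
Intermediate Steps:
P(F) = -126
G = 2898 (G = 322*9 = 2898)
P(-162) + G = -126 + 2898 = 2772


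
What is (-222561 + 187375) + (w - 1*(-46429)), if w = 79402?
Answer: 90645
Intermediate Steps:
(-222561 + 187375) + (w - 1*(-46429)) = (-222561 + 187375) + (79402 - 1*(-46429)) = -35186 + (79402 + 46429) = -35186 + 125831 = 90645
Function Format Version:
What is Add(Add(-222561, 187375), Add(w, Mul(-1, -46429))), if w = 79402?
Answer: 90645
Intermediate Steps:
Add(Add(-222561, 187375), Add(w, Mul(-1, -46429))) = Add(Add(-222561, 187375), Add(79402, Mul(-1, -46429))) = Add(-35186, Add(79402, 46429)) = Add(-35186, 125831) = 90645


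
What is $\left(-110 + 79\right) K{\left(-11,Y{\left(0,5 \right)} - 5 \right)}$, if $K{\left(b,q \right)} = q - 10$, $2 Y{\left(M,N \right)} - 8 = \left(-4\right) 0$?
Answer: $341$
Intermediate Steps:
$Y{\left(M,N \right)} = 4$ ($Y{\left(M,N \right)} = 4 + \frac{\left(-4\right) 0}{2} = 4 + \frac{1}{2} \cdot 0 = 4 + 0 = 4$)
$K{\left(b,q \right)} = -10 + q$
$\left(-110 + 79\right) K{\left(-11,Y{\left(0,5 \right)} - 5 \right)} = \left(-110 + 79\right) \left(-10 + \left(4 - 5\right)\right) = - 31 \left(-10 - 1\right) = \left(-31\right) \left(-11\right) = 341$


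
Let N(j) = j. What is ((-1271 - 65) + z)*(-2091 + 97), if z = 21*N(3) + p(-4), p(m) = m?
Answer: 2546338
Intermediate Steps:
z = 59 (z = 21*3 - 4 = 63 - 4 = 59)
((-1271 - 65) + z)*(-2091 + 97) = ((-1271 - 65) + 59)*(-2091 + 97) = (-1336 + 59)*(-1994) = -1277*(-1994) = 2546338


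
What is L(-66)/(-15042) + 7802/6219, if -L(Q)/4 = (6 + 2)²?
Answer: 19824958/15591033 ≈ 1.2716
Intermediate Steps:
L(Q) = -256 (L(Q) = -4*(6 + 2)² = -4*8² = -4*64 = -256)
L(-66)/(-15042) + 7802/6219 = -256/(-15042) + 7802/6219 = -256*(-1/15042) + 7802*(1/6219) = 128/7521 + 7802/6219 = 19824958/15591033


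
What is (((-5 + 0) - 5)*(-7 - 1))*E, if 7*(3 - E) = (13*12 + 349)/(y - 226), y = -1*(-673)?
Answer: 710560/3129 ≈ 227.09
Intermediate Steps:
y = 673
E = 8882/3129 (E = 3 - (13*12 + 349)/(7*(673 - 226)) = 3 - (156 + 349)/(7*447) = 3 - 505/(7*447) = 3 - ⅐*505/447 = 3 - 505/3129 = 8882/3129 ≈ 2.8386)
(((-5 + 0) - 5)*(-7 - 1))*E = (((-5 + 0) - 5)*(-7 - 1))*(8882/3129) = ((-5 - 5)*(-8))*(8882/3129) = -10*(-8)*(8882/3129) = 80*(8882/3129) = 710560/3129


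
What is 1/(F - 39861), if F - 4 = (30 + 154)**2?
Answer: -1/6001 ≈ -0.00016664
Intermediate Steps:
F = 33860 (F = 4 + (30 + 154)**2 = 4 + 184**2 = 4 + 33856 = 33860)
1/(F - 39861) = 1/(33860 - 39861) = 1/(-6001) = -1/6001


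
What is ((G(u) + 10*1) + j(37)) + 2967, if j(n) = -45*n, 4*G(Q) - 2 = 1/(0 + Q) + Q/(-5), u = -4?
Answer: 105011/80 ≈ 1312.6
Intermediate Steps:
G(Q) = ½ - Q/20 + 1/(4*Q) (G(Q) = ½ + (1/(0 + Q) + Q/(-5))/4 = ½ + (1/Q + Q*(-⅕))/4 = ½ + (1/Q - Q/5)/4 = ½ + (-Q/20 + 1/(4*Q)) = ½ - Q/20 + 1/(4*Q))
((G(u) + 10*1) + j(37)) + 2967 = (((1/20)*(5 - 1*(-4)*(-10 - 4))/(-4) + 10*1) - 45*37) + 2967 = (((1/20)*(-¼)*(5 - 1*(-4)*(-14)) + 10) - 1665) + 2967 = (((1/20)*(-¼)*(5 - 56) + 10) - 1665) + 2967 = (((1/20)*(-¼)*(-51) + 10) - 1665) + 2967 = ((51/80 + 10) - 1665) + 2967 = (851/80 - 1665) + 2967 = -132349/80 + 2967 = 105011/80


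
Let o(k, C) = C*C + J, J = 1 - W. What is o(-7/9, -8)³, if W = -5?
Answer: 343000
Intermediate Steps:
J = 6 (J = 1 - 1*(-5) = 1 + 5 = 6)
o(k, C) = 6 + C² (o(k, C) = C*C + 6 = C² + 6 = 6 + C²)
o(-7/9, -8)³ = (6 + (-8)²)³ = (6 + 64)³ = 70³ = 343000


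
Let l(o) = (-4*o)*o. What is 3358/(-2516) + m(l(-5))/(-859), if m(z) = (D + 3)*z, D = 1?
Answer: -939061/1080622 ≈ -0.86900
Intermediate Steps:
l(o) = -4*o**2
m(z) = 4*z (m(z) = (1 + 3)*z = 4*z)
3358/(-2516) + m(l(-5))/(-859) = 3358/(-2516) + (4*(-4*(-5)**2))/(-859) = 3358*(-1/2516) + (4*(-4*25))*(-1/859) = -1679/1258 + (4*(-100))*(-1/859) = -1679/1258 - 400*(-1/859) = -1679/1258 + 400/859 = -939061/1080622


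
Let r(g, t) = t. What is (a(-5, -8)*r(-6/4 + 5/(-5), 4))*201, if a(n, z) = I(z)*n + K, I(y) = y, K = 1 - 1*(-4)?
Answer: 36180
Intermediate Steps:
K = 5 (K = 1 + 4 = 5)
a(n, z) = 5 + n*z (a(n, z) = z*n + 5 = n*z + 5 = 5 + n*z)
(a(-5, -8)*r(-6/4 + 5/(-5), 4))*201 = ((5 - 5*(-8))*4)*201 = ((5 + 40)*4)*201 = (45*4)*201 = 180*201 = 36180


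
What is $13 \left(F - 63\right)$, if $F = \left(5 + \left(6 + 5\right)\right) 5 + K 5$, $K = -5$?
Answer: $-104$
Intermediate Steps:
$F = 55$ ($F = \left(5 + \left(6 + 5\right)\right) 5 - 25 = \left(5 + 11\right) 5 - 25 = 16 \cdot 5 - 25 = 80 - 25 = 55$)
$13 \left(F - 63\right) = 13 \left(55 - 63\right) = 13 \left(-8\right) = -104$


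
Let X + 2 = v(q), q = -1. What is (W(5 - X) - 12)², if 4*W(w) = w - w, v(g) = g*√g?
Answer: 144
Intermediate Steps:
v(g) = g^(3/2)
X = -2 - I (X = -2 + (-1)^(3/2) = -2 - I ≈ -2.0 - 1.0*I)
W(w) = 0 (W(w) = (w - w)/4 = (¼)*0 = 0)
(W(5 - X) - 12)² = (0 - 12)² = (-12)² = 144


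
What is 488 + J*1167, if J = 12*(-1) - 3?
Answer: -17017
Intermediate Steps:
J = -15 (J = -12 - 3 = -15)
488 + J*1167 = 488 - 15*1167 = 488 - 17505 = -17017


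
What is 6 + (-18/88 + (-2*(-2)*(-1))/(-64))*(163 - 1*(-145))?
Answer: -151/4 ≈ -37.750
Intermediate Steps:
6 + (-18/88 + (-2*(-2)*(-1))/(-64))*(163 - 1*(-145)) = 6 + (-18*1/88 + (4*(-1))*(-1/64))*(163 + 145) = 6 + (-9/44 - 4*(-1/64))*308 = 6 + (-9/44 + 1/16)*308 = 6 - 25/176*308 = 6 - 175/4 = -151/4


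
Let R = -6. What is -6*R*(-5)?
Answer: -180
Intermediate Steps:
-6*R*(-5) = -6*(-6)*(-5) = 36*(-5) = -180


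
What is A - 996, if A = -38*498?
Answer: -19920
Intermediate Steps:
A = -18924 (A = -1*18924 = -18924)
A - 996 = -18924 - 996 = -19920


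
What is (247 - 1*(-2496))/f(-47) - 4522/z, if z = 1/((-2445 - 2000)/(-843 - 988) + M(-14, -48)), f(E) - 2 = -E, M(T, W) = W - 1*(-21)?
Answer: 9974259809/89719 ≈ 1.1117e+5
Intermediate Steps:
M(T, W) = 21 + W (M(T, W) = W + 21 = 21 + W)
f(E) = 2 - E
z = -1831/44992 (z = 1/((-2445 - 2000)/(-843 - 988) + (21 - 48)) = 1/(-4445/(-1831) - 27) = 1/(-4445*(-1/1831) - 27) = 1/(4445/1831 - 27) = 1/(-44992/1831) = -1831/44992 ≈ -0.040696)
(247 - 1*(-2496))/f(-47) - 4522/z = (247 - 1*(-2496))/(2 - 1*(-47)) - 4522/(-1831/44992) = (247 + 2496)/(2 + 47) - 4522*(-44992/1831) = 2743/49 + 203453824/1831 = 9974259809/89719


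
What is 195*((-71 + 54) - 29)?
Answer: -8970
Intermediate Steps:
195*((-71 + 54) - 29) = 195*(-17 - 29) = 195*(-46) = -8970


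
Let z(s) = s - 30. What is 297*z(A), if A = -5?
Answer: -10395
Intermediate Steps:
z(s) = -30 + s
297*z(A) = 297*(-30 - 5) = 297*(-35) = -10395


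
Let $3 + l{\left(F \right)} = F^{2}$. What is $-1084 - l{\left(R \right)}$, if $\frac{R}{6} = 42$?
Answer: $-64585$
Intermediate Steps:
$R = 252$ ($R = 6 \cdot 42 = 252$)
$l{\left(F \right)} = -3 + F^{2}$
$-1084 - l{\left(R \right)} = -1084 - \left(-3 + 252^{2}\right) = -1084 - \left(-3 + 63504\right) = -1084 - 63501 = -64585$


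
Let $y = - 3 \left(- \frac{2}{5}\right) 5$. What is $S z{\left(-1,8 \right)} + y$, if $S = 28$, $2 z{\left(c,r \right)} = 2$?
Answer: $34$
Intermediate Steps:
$z{\left(c,r \right)} = 1$ ($z{\left(c,r \right)} = \frac{1}{2} \cdot 2 = 1$)
$y = 6$ ($y = - 3 \left(\left(-2\right) \frac{1}{5}\right) 5 = \left(-3\right) \left(- \frac{2}{5}\right) 5 = \frac{6}{5} \cdot 5 = 6$)
$S z{\left(-1,8 \right)} + y = 28 \cdot 1 + 6 = 28 + 6 = 34$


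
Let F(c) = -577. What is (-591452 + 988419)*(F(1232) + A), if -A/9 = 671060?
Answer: -2397727125139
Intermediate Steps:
A = -6039540 (A = -9*671060 = -6039540)
(-591452 + 988419)*(F(1232) + A) = (-591452 + 988419)*(-577 - 6039540) = 396967*(-6040117) = -2397727125139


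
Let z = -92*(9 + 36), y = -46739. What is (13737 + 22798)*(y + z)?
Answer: -1858864265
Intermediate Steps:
z = -4140 (z = -92*45 = -4140)
(13737 + 22798)*(y + z) = (13737 + 22798)*(-46739 - 4140) = 36535*(-50879) = -1858864265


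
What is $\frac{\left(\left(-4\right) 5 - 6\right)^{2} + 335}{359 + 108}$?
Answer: $\frac{1011}{467} \approx 2.1649$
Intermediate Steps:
$\frac{\left(\left(-4\right) 5 - 6\right)^{2} + 335}{359 + 108} = \frac{\left(-20 - 6\right)^{2} + 335}{467} = \left(\left(-26\right)^{2} + 335\right) \frac{1}{467} = \left(676 + 335\right) \frac{1}{467} = 1011 \cdot \frac{1}{467} = \frac{1011}{467}$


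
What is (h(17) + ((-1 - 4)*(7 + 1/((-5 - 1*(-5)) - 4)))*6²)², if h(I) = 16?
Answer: 1437601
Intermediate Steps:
(h(17) + ((-1 - 4)*(7 + 1/((-5 - 1*(-5)) - 4)))*6²)² = (16 + ((-1 - 4)*(7 + 1/((-5 - 1*(-5)) - 4)))*6²)² = (16 - 5*(7 + 1/((-5 + 5) - 4))*36)² = (16 - 5*(7 + 1/(0 - 4))*36)² = (16 - 5*(7 + 1/(-4))*36)² = (16 - 5*(7 - ¼)*36)² = (16 - 5*27/4*36)² = (16 - 135/4*36)² = (16 - 1215)² = (-1199)² = 1437601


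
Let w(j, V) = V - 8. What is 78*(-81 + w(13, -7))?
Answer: -7488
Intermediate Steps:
w(j, V) = -8 + V
78*(-81 + w(13, -7)) = 78*(-81 + (-8 - 7)) = 78*(-81 - 15) = 78*(-96) = -7488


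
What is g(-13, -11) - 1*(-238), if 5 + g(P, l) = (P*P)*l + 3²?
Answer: -1617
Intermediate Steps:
g(P, l) = 4 + l*P² (g(P, l) = -5 + ((P*P)*l + 3²) = -5 + (P²*l + 9) = -5 + (l*P² + 9) = -5 + (9 + l*P²) = 4 + l*P²)
g(-13, -11) - 1*(-238) = (4 - 11*(-13)²) - 1*(-238) = (4 - 11*169) + 238 = (4 - 1859) + 238 = -1855 + 238 = -1617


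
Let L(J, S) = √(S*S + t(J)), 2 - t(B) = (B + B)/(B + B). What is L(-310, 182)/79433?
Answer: 25*√53/79433 ≈ 0.0022913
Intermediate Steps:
t(B) = 1 (t(B) = 2 - (B + B)/(B + B) = 2 - 2*B/(2*B) = 2 - 2*B*1/(2*B) = 2 - 1*1 = 2 - 1 = 1)
L(J, S) = √(1 + S²) (L(J, S) = √(S*S + 1) = √(S² + 1) = √(1 + S²))
L(-310, 182)/79433 = √(1 + 182²)/79433 = √(1 + 33124)*(1/79433) = √33125*(1/79433) = (25*√53)*(1/79433) = 25*√53/79433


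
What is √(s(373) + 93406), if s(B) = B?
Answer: √93779 ≈ 306.23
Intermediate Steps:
√(s(373) + 93406) = √(373 + 93406) = √93779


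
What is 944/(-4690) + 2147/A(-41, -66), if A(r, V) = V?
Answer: -5065867/154770 ≈ -32.732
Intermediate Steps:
944/(-4690) + 2147/A(-41, -66) = 944/(-4690) + 2147/(-66) = 944*(-1/4690) + 2147*(-1/66) = -472/2345 - 2147/66 = -5065867/154770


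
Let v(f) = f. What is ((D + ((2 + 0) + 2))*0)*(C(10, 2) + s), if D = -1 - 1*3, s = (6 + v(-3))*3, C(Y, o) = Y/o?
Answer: 0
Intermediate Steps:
s = 9 (s = (6 - 3)*3 = 3*3 = 9)
D = -4 (D = -1 - 3 = -4)
((D + ((2 + 0) + 2))*0)*(C(10, 2) + s) = ((-4 + ((2 + 0) + 2))*0)*(10/2 + 9) = ((-4 + (2 + 2))*0)*(10*(½) + 9) = ((-4 + 4)*0)*(5 + 9) = (0*0)*14 = 0*14 = 0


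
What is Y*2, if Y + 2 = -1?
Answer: -6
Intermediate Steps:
Y = -3 (Y = -2 - 1 = -3)
Y*2 = -3*2 = -6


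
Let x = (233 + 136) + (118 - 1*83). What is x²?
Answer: 163216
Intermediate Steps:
x = 404 (x = 369 + (118 - 83) = 369 + 35 = 404)
x² = 404² = 163216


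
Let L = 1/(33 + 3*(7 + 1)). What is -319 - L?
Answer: -18184/57 ≈ -319.02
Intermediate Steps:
L = 1/57 (L = 1/(33 + 3*8) = 1/(33 + 24) = 1/57 ≈ 0.017544)
-319 - L = -319 - 1*1/57 = -319 - 1/57 = -18184/57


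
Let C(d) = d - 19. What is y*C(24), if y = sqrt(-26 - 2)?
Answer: 10*I*sqrt(7) ≈ 26.458*I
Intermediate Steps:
C(d) = -19 + d
y = 2*I*sqrt(7) (y = sqrt(-28) = 2*I*sqrt(7) ≈ 5.2915*I)
y*C(24) = (2*I*sqrt(7))*(-19 + 24) = (2*I*sqrt(7))*5 = 10*I*sqrt(7)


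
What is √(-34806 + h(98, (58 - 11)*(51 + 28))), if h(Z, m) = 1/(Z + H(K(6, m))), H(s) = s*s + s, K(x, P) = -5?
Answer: I*√484638626/118 ≈ 186.56*I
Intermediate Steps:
H(s) = s + s² (H(s) = s² + s = s + s²)
h(Z, m) = 1/(20 + Z) (h(Z, m) = 1/(Z - 5*(1 - 5)) = 1/(Z - 5*(-4)) = 1/(Z + 20) = 1/(20 + Z))
√(-34806 + h(98, (58 - 11)*(51 + 28))) = √(-34806 + 1/(20 + 98)) = √(-34806 + 1/118) = √(-4107107/118) = I*√484638626/118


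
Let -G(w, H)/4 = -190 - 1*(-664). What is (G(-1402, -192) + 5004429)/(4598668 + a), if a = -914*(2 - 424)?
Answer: 5002533/4984376 ≈ 1.0036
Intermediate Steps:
G(w, H) = -1896 (G(w, H) = -4*(-190 - 1*(-664)) = -4*(-190 + 664) = -4*474 = -1896)
a = 385708 (a = -914*(-422) = 385708)
(G(-1402, -192) + 5004429)/(4598668 + a) = (-1896 + 5004429)/(4598668 + 385708) = 5002533/4984376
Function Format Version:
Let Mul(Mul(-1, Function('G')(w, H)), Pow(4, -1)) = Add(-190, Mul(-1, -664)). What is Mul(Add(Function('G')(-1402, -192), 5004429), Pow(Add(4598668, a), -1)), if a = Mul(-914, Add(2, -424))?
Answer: Rational(5002533, 4984376) ≈ 1.0036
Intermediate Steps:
Function('G')(w, H) = -1896 (Function('G')(w, H) = Mul(-4, Add(-190, Mul(-1, -664))) = Mul(-4, Add(-190, 664)) = Mul(-4, 474) = -1896)
a = 385708 (a = Mul(-914, -422) = 385708)
Mul(Add(Function('G')(-1402, -192), 5004429), Pow(Add(4598668, a), -1)) = Mul(Add(-1896, 5004429), Pow(Add(4598668, 385708), -1)) = Mul(5002533, Pow(4984376, -1)) = Mul(5002533, Rational(1, 4984376)) = Rational(5002533, 4984376)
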